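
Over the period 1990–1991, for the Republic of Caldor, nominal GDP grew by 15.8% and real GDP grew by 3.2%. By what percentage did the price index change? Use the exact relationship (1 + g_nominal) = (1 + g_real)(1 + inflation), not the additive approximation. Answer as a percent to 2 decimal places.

(1 + g_nom) = (1 + g_real)(1 + π), so π = 1.1580 / 1.0320 − 1 = 0.12209.

12.21%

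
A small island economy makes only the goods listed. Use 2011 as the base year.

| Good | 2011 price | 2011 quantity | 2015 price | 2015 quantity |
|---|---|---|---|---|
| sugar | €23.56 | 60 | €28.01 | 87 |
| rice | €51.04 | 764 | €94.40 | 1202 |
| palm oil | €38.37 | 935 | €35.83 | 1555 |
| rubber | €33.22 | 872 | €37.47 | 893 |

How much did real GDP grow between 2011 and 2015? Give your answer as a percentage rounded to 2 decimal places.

45.11%

Real GDP 2011 = Nominal GDP 2011 = 23.56·60 + 51.04·764 + 38.37·935 + 33.22·872 = 105251.95.
Real GDP 2015 (at 2011 prices) = 23.56·87 + 51.04·1202 + 38.37·1555 + 33.22·893 = 152730.61.
Real growth = 152730.61/105251.95 − 1 = 0.4511.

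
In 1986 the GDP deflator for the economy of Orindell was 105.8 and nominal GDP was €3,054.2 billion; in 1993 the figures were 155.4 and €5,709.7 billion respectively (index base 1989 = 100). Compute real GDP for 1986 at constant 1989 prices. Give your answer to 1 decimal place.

€2,886.8 billion

Real GDP = Nominal / (GDP deflator/100) = 3054.2 / 1.058 = 2886.77.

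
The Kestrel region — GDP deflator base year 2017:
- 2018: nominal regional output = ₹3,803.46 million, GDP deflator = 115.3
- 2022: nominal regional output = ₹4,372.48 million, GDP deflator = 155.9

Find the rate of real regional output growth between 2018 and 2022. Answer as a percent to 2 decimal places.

Real regional output 2018 = 3803.46 / 1.153 = 3298.75.
Real regional output 2022 = 4372.48 / 1.559 = 2804.67.
Real growth = 2804.67 / 3298.75 − 1 = -0.1498.

-14.98%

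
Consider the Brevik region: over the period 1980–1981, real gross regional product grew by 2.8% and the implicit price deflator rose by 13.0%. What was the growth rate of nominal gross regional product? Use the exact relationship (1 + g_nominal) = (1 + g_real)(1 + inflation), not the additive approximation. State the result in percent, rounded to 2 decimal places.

(1 + g_nom) = (1 + g_real)(1 + π) = 1.0280 × 1.1300 = 1.16164.

16.16%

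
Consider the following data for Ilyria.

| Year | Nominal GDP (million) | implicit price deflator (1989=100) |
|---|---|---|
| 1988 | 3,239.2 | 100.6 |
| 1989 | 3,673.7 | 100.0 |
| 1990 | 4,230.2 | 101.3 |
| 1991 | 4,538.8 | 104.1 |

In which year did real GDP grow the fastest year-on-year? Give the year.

1989: real = 3673.7/1.000 = 3673.70; growth vs 1988 (3219.88) = 14.09%.
1990: real = 4230.2/1.013 = 4175.91; growth vs 1989 (3673.70) = 13.67%.
1991: real = 4538.8/1.041 = 4360.04; growth vs 1990 (4175.91) = 4.41%.

1989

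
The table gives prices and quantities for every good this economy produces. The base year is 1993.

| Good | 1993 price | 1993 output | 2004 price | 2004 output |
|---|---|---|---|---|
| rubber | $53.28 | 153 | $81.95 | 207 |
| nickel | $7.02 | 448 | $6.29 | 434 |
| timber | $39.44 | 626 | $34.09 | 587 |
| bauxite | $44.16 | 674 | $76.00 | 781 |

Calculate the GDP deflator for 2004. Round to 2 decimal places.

Nominal GDP 2004 = 81.95·207 + 6.29·434 + 34.09·587 + 76.00·781 = 99060.34.
Real GDP 2004 (at 1993 prices) = 53.28·207 + 7.02·434 + 39.44·587 + 44.16·781 = 71715.88.
Deflator = Nominal/Real × 100 = 99060.34/71715.88 × 100 = 138.129.

138.13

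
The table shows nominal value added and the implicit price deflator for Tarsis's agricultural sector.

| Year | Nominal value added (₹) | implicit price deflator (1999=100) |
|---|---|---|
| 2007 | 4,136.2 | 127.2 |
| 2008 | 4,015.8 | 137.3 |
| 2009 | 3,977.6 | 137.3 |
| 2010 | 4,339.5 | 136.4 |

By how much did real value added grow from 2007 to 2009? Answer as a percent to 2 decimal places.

Real value added 2007 = 4136.2/1.272 = 3251.73.
Real value added 2009 = 3977.6/1.373 = 2897.01.
Change = 2897.01/3251.73 − 1 = -0.1091.

-10.91%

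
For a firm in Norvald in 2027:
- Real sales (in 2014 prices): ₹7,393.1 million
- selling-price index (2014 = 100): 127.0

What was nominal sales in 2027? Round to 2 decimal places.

₹9,389.24 million

Nominal sales = Real × (selling-price index/100) = 7393.1 × 1.270 = 9389.24.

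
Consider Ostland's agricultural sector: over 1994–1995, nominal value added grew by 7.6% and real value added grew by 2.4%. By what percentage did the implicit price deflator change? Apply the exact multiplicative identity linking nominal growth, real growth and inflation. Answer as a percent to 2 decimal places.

5.08%

(1 + g_nom) = (1 + g_real)(1 + π), so π = 1.0760 / 1.0240 − 1 = 0.05078.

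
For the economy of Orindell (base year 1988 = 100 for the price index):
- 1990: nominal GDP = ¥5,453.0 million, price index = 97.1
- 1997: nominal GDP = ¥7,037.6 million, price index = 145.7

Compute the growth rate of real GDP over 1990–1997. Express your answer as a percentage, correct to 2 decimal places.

-13.99%

Real GDP 1990 = 5453.0 / 0.971 = 5615.86.
Real GDP 1997 = 7037.6 / 1.457 = 4830.20.
Real growth = 4830.20 / 5615.86 − 1 = -0.1399.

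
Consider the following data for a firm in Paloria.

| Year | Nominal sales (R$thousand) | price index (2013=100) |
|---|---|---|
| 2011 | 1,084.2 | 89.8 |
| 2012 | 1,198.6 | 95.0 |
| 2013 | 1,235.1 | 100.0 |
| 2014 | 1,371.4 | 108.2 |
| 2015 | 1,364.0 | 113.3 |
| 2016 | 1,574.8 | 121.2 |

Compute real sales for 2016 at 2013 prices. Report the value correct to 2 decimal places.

Real sales 2016 = 1574.8 / 1.212 = 1299.34.

R$1,299.34 thousand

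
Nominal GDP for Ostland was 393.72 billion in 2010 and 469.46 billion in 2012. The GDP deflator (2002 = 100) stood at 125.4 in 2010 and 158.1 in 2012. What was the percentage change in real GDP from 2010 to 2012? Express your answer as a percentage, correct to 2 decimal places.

-5.42%

Deflate each year: 2010 → 393.72/1.254 = 313.97; 2012 → 469.46/1.581 = 296.94.
So real GDP changed by 296.94/313.97 − 1 = -0.0542, i.e. -5.42%.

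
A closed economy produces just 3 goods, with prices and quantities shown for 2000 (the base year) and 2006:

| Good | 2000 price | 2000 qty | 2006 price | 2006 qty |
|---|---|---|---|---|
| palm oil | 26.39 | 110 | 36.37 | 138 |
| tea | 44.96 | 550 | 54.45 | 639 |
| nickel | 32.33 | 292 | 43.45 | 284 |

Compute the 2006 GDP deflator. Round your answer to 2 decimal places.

125.51

Nominal GDP 2006 = 36.37·138 + 54.45·639 + 43.45·284 = 52152.41.
Real GDP 2006 (at 2000 prices) = 26.39·138 + 44.96·639 + 32.33·284 = 41552.98.
Deflator = Nominal/Real × 100 = 52152.41/41552.98 × 100 = 125.508.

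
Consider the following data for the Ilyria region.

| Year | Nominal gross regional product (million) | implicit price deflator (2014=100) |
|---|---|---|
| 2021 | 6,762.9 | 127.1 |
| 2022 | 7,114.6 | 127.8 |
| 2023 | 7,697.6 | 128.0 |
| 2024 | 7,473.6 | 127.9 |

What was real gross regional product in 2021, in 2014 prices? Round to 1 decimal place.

5,320.9 million

Real gross regional product 2021 = 6762.9 / 1.271 = 5320.93.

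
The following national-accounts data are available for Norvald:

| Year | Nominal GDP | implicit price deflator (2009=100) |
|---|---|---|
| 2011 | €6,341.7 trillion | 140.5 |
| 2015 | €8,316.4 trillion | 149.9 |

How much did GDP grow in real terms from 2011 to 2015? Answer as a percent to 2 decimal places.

22.91%

Real GDP 2011 = 6341.7 / 1.405 = 4513.67.
Real GDP 2015 = 8316.4 / 1.499 = 5547.97.
Real growth = 5547.97 / 4513.67 − 1 = 0.2291.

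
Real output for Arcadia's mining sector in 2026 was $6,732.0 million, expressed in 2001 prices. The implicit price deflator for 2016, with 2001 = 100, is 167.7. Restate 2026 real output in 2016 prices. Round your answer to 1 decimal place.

$11,289.6 million

Real output in 2016 prices = Real output in 2001 prices × (P_2016/P_2001) = 6732.0 × 1.677 = 11289.56.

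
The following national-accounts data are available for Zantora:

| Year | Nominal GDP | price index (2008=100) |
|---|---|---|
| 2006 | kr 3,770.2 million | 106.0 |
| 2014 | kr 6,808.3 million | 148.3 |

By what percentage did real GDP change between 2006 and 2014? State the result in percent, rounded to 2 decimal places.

Real GDP 2006 = 3770.2 / 1.060 = 3556.79.
Real GDP 2014 = 6808.3 / 1.483 = 4590.90.
Real growth = 4590.90 / 3556.79 − 1 = 0.2907.

29.07%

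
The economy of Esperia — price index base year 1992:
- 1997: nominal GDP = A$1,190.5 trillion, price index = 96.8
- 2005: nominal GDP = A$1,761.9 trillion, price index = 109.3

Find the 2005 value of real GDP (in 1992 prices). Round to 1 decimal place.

A$1,612.0 trillion

Real GDP = Nominal / (price index/100) = 1761.9 / 1.093 = 1611.99.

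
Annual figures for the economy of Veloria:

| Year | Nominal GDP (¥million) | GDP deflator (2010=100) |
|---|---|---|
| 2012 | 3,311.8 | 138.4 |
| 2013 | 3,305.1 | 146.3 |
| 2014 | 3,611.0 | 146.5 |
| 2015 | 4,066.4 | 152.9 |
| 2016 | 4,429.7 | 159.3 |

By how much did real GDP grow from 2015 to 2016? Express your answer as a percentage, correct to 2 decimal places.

Real GDP 2015 = 4066.4/1.529 = 2659.52.
Real GDP 2016 = 4429.7/1.593 = 2780.73.
Change = 2780.73/2659.52 − 1 = 0.0456.

4.56%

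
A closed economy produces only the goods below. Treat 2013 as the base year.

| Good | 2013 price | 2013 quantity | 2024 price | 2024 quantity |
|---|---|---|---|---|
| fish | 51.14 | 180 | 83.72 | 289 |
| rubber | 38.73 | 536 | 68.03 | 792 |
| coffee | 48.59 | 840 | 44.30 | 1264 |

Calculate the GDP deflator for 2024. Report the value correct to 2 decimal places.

Nominal GDP 2024 = 83.72·289 + 68.03·792 + 44.30·1264 = 134070.04.
Real GDP 2024 (at 2013 prices) = 51.14·289 + 38.73·792 + 48.59·1264 = 106871.38.
Deflator = Nominal/Real × 100 = 134070.04/106871.38 × 100 = 125.450.

125.45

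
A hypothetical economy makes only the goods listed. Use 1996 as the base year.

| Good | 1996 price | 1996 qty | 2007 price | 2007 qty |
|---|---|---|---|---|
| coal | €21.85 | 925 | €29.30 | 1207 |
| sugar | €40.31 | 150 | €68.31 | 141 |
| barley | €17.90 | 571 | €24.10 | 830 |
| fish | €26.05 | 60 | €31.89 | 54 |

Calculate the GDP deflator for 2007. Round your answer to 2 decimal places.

Nominal GDP 2007 = 29.30·1207 + 68.31·141 + 24.10·830 + 31.89·54 = 66721.87.
Real GDP 2007 (at 1996 prices) = 21.85·1207 + 40.31·141 + 17.90·830 + 26.05·54 = 48320.36.
Deflator = Nominal/Real × 100 = 66721.87/48320.36 × 100 = 138.082.

138.08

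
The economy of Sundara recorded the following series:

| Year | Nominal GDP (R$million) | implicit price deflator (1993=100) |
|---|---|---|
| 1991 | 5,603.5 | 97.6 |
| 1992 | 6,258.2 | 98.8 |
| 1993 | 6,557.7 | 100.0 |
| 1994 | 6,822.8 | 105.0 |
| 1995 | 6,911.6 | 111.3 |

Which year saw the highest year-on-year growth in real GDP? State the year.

1992: real = 6258.2/0.988 = 6334.21; growth vs 1991 (5741.29) = 10.33%.
1993: real = 6557.7/1.000 = 6557.70; growth vs 1992 (6334.21) = 3.53%.
1994: real = 6822.8/1.050 = 6497.90; growth vs 1993 (6557.70) = -0.91%.
1995: real = 6911.6/1.113 = 6209.88; growth vs 1994 (6497.90) = -4.43%.

1992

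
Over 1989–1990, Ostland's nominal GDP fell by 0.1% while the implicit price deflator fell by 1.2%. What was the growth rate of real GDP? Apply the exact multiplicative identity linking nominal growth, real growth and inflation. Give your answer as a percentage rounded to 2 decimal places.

(1 + g_nom) = (1 + g_real)(1 + π), so g_real = 0.9990 / 0.9880 − 1 = 0.01113.

1.11%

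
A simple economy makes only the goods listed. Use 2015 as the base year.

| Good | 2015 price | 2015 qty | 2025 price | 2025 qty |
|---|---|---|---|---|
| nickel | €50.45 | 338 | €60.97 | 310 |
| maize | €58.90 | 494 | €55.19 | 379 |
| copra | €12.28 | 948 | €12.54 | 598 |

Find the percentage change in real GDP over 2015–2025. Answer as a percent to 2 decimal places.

-21.60%

Real GDP 2015 = Nominal GDP 2015 = 50.45·338 + 58.90·494 + 12.28·948 = 57790.14.
Real GDP 2025 (at 2015 prices) = 50.45·310 + 58.90·379 + 12.28·598 = 45306.04.
Real growth = 45306.04/57790.14 − 1 = -0.2160.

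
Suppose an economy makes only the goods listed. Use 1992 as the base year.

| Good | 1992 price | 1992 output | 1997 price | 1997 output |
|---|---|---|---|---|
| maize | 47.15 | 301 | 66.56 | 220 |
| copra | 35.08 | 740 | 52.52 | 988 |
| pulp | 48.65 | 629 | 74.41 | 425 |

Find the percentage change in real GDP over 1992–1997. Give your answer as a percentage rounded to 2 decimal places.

Real GDP 1992 = Nominal GDP 1992 = 47.15·301 + 35.08·740 + 48.65·629 = 70752.20.
Real GDP 1997 (at 1992 prices) = 47.15·220 + 35.08·988 + 48.65·425 = 65708.29.
Real growth = 65708.29/70752.20 − 1 = -0.0713.

-7.13%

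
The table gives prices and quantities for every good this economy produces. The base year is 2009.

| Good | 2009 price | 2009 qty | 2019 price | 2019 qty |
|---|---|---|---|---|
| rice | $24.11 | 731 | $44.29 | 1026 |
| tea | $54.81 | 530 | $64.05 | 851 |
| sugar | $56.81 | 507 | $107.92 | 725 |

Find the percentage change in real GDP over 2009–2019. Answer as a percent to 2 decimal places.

Real GDP 2009 = Nominal GDP 2009 = 24.11·731 + 54.81·530 + 56.81·507 = 75476.38.
Real GDP 2019 (at 2009 prices) = 24.11·1026 + 54.81·851 + 56.81·725 = 112567.42.
Real growth = 112567.42/75476.38 − 1 = 0.4914.

49.14%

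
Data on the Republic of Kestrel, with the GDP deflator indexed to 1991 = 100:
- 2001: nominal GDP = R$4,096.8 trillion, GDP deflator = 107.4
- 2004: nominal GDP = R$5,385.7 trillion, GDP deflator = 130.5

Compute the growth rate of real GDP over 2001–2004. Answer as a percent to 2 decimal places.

Real GDP 2001 = 4096.8 / 1.074 = 3814.53.
Real GDP 2004 = 5385.7 / 1.305 = 4126.97.
Real growth = 4126.97 / 3814.53 − 1 = 0.0819.

8.19%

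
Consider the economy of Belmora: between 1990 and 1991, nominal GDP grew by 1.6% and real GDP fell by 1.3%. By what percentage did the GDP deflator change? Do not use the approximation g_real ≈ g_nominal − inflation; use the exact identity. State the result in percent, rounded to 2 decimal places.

(1 + g_nom) = (1 + g_real)(1 + π), so π = 1.0160 / 0.9870 − 1 = 0.02938.

2.94%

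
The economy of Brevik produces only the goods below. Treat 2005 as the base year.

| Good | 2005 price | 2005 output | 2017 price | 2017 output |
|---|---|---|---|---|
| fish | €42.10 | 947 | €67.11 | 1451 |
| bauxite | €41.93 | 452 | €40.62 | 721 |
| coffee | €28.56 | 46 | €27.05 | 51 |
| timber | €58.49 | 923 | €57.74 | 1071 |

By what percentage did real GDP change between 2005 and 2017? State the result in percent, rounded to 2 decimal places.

Real GDP 2005 = Nominal GDP 2005 = 42.10·947 + 41.93·452 + 28.56·46 + 58.49·923 = 114121.09.
Real GDP 2017 (at 2005 prices) = 42.10·1451 + 41.93·721 + 28.56·51 + 58.49·1071 = 155417.98.
Real growth = 155417.98/114121.09 − 1 = 0.3619.

36.19%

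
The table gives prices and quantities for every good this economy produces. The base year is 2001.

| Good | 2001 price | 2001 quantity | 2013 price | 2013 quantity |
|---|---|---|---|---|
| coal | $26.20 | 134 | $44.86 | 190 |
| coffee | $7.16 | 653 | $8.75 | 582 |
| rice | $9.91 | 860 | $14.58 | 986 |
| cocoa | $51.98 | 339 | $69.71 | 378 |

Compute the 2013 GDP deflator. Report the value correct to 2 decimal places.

Nominal GDP 2013 = 44.86·190 + 8.75·582 + 14.58·986 + 69.71·378 = 54342.16.
Real GDP 2013 (at 2001 prices) = 26.20·190 + 7.16·582 + 9.91·986 + 51.98·378 = 38564.82.
Deflator = Nominal/Real × 100 = 54342.16/38564.82 × 100 = 140.911.

140.91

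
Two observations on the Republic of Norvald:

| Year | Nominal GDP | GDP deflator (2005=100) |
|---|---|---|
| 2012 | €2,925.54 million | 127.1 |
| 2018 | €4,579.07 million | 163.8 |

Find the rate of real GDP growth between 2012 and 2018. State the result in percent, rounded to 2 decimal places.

21.45%

Real GDP 2012 = 2925.54 / 1.271 = 2301.76.
Real GDP 2018 = 4579.07 / 1.638 = 2795.53.
Real growth = 2795.53 / 2301.76 − 1 = 0.2145.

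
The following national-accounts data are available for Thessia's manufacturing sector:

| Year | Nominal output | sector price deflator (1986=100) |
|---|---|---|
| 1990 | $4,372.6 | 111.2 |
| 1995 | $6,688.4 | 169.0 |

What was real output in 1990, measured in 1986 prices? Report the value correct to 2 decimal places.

Real output = Nominal / (sector price deflator/100) = 4372.6 / 1.112 = 3932.19.

$3,932.19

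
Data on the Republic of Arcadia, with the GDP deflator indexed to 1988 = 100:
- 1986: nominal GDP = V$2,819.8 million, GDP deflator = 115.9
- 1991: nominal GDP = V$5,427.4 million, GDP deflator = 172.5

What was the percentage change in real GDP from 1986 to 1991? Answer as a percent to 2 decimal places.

29.32%

Real GDP 1986 = 2819.8 / 1.159 = 2432.96.
Real GDP 1991 = 5427.4 / 1.725 = 3146.32.
Real growth = 3146.32 / 2432.96 − 1 = 0.2932.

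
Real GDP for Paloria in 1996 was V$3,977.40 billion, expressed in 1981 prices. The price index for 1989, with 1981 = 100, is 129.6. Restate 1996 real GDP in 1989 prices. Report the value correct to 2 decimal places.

V$5,154.71 billion

Real GDP in 1989 prices = Real GDP in 1981 prices × (P_1989/P_1981) = 3977.40 × 1.296 = 5154.71.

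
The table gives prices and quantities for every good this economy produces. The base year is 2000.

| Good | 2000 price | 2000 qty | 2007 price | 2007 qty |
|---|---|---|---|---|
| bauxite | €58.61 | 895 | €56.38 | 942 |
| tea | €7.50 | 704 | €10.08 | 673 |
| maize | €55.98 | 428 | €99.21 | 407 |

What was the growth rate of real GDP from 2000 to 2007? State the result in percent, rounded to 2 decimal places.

1.65%

Real GDP 2000 = Nominal GDP 2000 = 58.61·895 + 7.50·704 + 55.98·428 = 81695.39.
Real GDP 2007 (at 2000 prices) = 58.61·942 + 7.50·673 + 55.98·407 = 83041.98.
Real growth = 83041.98/81695.39 − 1 = 0.0165.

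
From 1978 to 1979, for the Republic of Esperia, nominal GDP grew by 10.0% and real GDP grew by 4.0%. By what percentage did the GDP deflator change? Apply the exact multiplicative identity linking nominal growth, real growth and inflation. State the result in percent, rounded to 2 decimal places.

5.77%

(1 + g_nom) = (1 + g_real)(1 + π), so π = 1.1000 / 1.0400 − 1 = 0.05769.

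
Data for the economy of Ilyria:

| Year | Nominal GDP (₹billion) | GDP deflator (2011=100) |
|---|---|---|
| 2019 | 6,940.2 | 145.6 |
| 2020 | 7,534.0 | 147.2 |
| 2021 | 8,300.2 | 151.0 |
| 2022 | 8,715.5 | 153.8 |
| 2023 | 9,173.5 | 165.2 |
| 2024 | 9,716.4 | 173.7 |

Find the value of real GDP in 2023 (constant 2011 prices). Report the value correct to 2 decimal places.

₹5,552.97 billion

Real GDP 2023 = 9173.5 / 1.652 = 5552.97.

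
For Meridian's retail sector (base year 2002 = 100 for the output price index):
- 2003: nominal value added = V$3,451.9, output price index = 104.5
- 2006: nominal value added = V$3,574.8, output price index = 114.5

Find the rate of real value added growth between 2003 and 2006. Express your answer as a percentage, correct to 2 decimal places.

-5.48%

Deflate each year: 2003 → 3451.9/1.045 = 3303.25; 2006 → 3574.8/1.145 = 3122.10.
So real value added changed by 3122.10/3303.25 − 1 = -0.0548, i.e. -5.48%.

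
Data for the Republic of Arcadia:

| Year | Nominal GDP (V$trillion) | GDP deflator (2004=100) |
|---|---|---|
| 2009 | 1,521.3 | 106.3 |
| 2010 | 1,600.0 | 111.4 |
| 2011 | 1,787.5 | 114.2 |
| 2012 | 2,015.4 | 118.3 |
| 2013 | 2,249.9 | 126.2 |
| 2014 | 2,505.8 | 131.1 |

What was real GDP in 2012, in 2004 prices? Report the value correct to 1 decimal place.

V$1,703.6 trillion

Real GDP 2012 = 2015.4 / 1.183 = 1703.63.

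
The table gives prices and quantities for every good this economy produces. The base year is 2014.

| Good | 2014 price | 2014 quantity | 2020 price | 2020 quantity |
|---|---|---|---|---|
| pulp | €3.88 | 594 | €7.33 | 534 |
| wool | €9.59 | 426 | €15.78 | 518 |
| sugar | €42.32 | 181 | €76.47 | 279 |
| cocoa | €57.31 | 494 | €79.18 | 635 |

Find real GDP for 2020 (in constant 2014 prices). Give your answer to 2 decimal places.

€55238.67

Real GDP 2020 = Σ (p_2014 × q_2020) = 3.88·534 + 9.59·518 + 42.32·279 + 57.31·635 = 55238.67.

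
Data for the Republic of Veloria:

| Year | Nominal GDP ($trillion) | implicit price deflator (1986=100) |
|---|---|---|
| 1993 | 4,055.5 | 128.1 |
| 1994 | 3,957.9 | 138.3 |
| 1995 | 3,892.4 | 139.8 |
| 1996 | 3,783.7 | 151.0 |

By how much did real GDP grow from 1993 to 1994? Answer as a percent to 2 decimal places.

Real GDP 1993 = 4055.5/1.281 = 3165.89.
Real GDP 1994 = 3957.9/1.383 = 2861.82.
Change = 2861.82/3165.89 − 1 = -0.0960.

-9.60%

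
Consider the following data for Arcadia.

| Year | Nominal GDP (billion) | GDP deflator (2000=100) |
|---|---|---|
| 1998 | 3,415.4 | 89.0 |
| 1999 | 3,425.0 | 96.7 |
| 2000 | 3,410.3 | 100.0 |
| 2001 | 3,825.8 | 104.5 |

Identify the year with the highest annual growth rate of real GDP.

2001

1999: real = 3425.0/0.967 = 3541.88; growth vs 1998 (3837.53) = -7.70%.
2000: real = 3410.3/1.000 = 3410.30; growth vs 1999 (3541.88) = -3.71%.
2001: real = 3825.8/1.045 = 3661.05; growth vs 2000 (3410.30) = 7.35%.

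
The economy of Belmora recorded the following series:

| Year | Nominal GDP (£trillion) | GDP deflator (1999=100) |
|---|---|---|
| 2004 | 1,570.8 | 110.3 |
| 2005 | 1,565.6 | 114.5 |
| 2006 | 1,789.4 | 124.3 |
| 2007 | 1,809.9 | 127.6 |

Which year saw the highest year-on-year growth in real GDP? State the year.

2006

2005: real = 1565.6/1.145 = 1367.34; growth vs 2004 (1424.12) = -3.99%.
2006: real = 1789.4/1.243 = 1439.58; growth vs 2005 (1367.34) = 5.28%.
2007: real = 1809.9/1.276 = 1418.42; growth vs 2006 (1439.58) = -1.47%.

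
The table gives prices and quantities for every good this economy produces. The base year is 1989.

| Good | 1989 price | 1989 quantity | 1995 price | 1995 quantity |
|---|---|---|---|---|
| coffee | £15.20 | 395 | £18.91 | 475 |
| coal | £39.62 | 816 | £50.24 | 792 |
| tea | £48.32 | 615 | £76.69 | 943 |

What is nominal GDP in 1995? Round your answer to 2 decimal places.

Nominal GDP 1995 = Σ (p_1995 × q_1995) = 18.91·475 + 50.24·792 + 76.69·943 = 121091.00.

£121091.00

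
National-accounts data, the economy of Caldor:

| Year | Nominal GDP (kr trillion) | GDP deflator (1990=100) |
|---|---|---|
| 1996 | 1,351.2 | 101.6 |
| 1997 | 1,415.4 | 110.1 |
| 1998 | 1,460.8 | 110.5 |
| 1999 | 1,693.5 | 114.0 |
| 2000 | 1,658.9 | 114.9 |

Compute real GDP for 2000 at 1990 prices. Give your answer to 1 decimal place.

Real GDP 2000 = 1658.9 / 1.149 = 1443.78.

kr 1,443.8 trillion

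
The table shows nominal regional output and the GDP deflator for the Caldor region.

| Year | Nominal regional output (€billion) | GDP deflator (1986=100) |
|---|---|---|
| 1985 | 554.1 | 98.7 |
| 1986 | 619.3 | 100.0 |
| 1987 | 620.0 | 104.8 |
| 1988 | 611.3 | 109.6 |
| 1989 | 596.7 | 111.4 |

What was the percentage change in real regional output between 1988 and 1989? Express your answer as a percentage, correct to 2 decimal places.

-3.97%

Real regional output 1988 = 611.3/1.096 = 557.76.
Real regional output 1989 = 596.7/1.114 = 535.64.
Change = 535.64/557.76 − 1 = -0.0397.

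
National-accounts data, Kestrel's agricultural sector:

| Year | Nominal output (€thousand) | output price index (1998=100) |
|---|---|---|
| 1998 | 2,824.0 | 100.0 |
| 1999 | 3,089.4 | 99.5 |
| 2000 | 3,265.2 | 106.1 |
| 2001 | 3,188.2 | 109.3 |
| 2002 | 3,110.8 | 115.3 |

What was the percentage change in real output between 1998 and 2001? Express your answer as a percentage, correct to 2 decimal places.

3.29%

Real output 1998 = 2824.0/1.000 = 2824.00.
Real output 2001 = 3188.2/1.093 = 2916.93.
Change = 2916.93/2824.00 − 1 = 0.0329.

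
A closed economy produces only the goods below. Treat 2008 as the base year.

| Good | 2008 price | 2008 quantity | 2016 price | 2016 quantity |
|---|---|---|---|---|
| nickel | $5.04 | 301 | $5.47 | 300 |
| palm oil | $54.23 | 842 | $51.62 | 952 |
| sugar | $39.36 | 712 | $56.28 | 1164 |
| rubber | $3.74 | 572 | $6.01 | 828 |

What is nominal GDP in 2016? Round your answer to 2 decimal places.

Nominal GDP 2016 = Σ (p_2016 × q_2016) = 5.47·300 + 51.62·952 + 56.28·1164 + 6.01·828 = 121269.44.

$121269.44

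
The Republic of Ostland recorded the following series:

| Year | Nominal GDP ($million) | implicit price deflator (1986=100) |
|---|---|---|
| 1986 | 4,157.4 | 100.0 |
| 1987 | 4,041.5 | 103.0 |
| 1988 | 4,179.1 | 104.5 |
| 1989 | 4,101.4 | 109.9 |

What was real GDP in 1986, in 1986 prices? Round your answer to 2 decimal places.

$4,157.40 million

Real GDP 1986 = 4157.4 / 1.000 = 4157.40.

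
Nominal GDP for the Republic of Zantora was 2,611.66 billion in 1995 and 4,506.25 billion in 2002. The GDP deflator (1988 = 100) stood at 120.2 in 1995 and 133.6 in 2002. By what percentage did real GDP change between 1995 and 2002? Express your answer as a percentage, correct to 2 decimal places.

55.24%

Deflate each year: 1995 → 2611.66/1.202 = 2172.76; 2002 → 4506.25/1.336 = 3372.94.
So real GDP changed by 3372.94/2172.76 − 1 = 0.5524, i.e. 55.24%.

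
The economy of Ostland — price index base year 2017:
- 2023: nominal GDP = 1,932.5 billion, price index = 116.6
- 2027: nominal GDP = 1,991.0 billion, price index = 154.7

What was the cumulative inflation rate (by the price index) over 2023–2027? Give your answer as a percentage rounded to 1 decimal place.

Price-level change = 154.7 / 116.6 − 1 = 0.3268.

32.7%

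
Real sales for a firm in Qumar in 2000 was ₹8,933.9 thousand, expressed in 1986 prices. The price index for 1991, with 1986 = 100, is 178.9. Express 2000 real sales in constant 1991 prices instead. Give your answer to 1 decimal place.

Real sales in 1991 prices = Real sales in 1986 prices × (P_1991/P_1986) = 8933.9 × 1.789 = 15982.75.

₹15,982.7 thousand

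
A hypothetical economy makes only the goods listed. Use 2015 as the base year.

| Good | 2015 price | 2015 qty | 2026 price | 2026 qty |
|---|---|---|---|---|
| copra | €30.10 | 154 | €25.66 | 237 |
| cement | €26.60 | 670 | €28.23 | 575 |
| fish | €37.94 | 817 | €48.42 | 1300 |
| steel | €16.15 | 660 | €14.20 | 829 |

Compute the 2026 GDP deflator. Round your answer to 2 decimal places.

113.97

Nominal GDP 2026 = 25.66·237 + 28.23·575 + 48.42·1300 + 14.20·829 = 97031.47.
Real GDP 2026 (at 2015 prices) = 30.10·237 + 26.60·575 + 37.94·1300 + 16.15·829 = 85139.05.
Deflator = Nominal/Real × 100 = 97031.47/85139.05 × 100 = 113.968.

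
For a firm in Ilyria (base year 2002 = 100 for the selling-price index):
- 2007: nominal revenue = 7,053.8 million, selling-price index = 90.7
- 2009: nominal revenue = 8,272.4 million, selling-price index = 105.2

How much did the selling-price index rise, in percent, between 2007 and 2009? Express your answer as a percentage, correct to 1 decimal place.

Price-level change = 105.2 / 90.7 − 1 = 0.1599.

16.0%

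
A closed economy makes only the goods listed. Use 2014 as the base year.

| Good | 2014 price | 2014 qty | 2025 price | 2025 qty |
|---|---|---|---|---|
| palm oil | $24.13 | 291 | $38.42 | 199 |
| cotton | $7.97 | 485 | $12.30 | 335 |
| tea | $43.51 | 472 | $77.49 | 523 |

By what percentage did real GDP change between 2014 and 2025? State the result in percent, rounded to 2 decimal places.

-3.81%

Real GDP 2014 = Nominal GDP 2014 = 24.13·291 + 7.97·485 + 43.51·472 = 31424.00.
Real GDP 2025 (at 2014 prices) = 24.13·199 + 7.97·335 + 43.51·523 = 30227.55.
Real growth = 30227.55/31424.00 − 1 = -0.0381.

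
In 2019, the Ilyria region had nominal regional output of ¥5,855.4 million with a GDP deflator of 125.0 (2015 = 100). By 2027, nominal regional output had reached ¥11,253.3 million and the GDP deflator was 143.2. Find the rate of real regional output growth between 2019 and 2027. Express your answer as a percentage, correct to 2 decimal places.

67.76%

Deflate each year: 2019 → 5855.4/1.250 = 4684.32; 2027 → 11253.3/1.432 = 7858.45.
So real regional output changed by 7858.45/4684.32 − 1 = 0.6776, i.e. 67.76%.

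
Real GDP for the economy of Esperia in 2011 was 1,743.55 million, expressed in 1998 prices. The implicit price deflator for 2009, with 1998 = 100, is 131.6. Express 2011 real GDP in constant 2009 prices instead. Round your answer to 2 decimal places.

Real GDP in 2009 prices = Real GDP in 1998 prices × (P_2009/P_1998) = 1743.55 × 1.316 = 2294.51.

2,294.51 million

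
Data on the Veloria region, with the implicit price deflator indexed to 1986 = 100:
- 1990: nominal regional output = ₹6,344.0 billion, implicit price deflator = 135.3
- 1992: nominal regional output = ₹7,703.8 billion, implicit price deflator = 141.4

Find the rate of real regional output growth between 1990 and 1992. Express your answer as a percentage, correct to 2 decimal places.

Deflate each year: 1990 → 6344.0/1.353 = 4688.84; 1992 → 7703.8/1.414 = 5448.23.
So real regional output changed by 5448.23/4688.84 − 1 = 0.1620, i.e. 16.20%.

16.20%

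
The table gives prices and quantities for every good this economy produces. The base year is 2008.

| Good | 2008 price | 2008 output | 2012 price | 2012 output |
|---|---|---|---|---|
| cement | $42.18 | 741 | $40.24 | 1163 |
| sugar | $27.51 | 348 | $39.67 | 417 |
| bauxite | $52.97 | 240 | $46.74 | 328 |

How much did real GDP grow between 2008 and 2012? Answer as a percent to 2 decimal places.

45.50%

Real GDP 2008 = Nominal GDP 2008 = 42.18·741 + 27.51·348 + 52.97·240 = 53541.66.
Real GDP 2012 (at 2008 prices) = 42.18·1163 + 27.51·417 + 52.97·328 = 77901.17.
Real growth = 77901.17/53541.66 − 1 = 0.4550.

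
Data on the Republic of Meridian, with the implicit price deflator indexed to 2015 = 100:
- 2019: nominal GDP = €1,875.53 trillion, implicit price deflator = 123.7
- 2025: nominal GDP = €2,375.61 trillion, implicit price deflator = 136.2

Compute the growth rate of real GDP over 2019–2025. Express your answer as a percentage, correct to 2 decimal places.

Real GDP 2019 = 1875.53 / 1.237 = 1516.19.
Real GDP 2025 = 2375.61 / 1.362 = 1744.21.
Real growth = 1744.21 / 1516.19 − 1 = 0.1504.

15.04%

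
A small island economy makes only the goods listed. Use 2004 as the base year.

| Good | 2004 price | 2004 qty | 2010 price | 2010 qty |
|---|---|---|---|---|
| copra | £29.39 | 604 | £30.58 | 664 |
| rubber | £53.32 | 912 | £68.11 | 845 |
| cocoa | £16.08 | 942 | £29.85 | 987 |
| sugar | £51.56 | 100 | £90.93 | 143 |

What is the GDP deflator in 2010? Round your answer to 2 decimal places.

137.02

Nominal GDP 2010 = 30.58·664 + 68.11·845 + 29.85·987 + 90.93·143 = 120323.01.
Real GDP 2010 (at 2004 prices) = 29.39·664 + 53.32·845 + 16.08·987 + 51.56·143 = 87814.40.
Deflator = Nominal/Real × 100 = 120323.01/87814.40 × 100 = 137.020.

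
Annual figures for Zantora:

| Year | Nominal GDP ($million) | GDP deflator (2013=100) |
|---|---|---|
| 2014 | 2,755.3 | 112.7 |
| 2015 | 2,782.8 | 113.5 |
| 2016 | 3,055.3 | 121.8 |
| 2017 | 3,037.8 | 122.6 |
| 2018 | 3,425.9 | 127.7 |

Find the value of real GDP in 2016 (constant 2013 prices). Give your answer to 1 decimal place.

Real GDP 2016 = 3055.3 / 1.218 = 2508.46.

$2,508.5 million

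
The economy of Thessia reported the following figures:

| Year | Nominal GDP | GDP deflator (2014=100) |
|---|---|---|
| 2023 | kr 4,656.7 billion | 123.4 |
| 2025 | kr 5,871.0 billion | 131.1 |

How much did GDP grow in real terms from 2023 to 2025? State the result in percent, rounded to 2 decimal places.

18.67%

Real GDP 2023 = 4656.7 / 1.234 = 3773.66.
Real GDP 2025 = 5871.0 / 1.311 = 4478.26.
Real growth = 4478.26 / 3773.66 − 1 = 0.1867.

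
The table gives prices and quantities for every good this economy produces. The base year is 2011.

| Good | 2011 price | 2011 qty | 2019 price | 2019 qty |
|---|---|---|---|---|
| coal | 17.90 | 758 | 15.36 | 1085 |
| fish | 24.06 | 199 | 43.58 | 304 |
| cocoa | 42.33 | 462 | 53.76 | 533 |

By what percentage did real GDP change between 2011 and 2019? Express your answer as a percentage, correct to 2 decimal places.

30.03%

Real GDP 2011 = Nominal GDP 2011 = 17.90·758 + 24.06·199 + 42.33·462 = 37912.60.
Real GDP 2019 (at 2011 prices) = 17.90·1085 + 24.06·304 + 42.33·533 = 49297.63.
Real growth = 49297.63/37912.60 − 1 = 0.3003.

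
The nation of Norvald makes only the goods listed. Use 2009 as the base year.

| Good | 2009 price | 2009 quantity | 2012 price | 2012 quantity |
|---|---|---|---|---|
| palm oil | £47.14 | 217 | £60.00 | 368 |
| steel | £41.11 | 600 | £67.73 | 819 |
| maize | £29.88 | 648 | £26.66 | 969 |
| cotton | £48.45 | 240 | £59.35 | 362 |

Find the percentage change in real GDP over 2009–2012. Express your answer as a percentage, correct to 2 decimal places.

Real GDP 2009 = Nominal GDP 2009 = 47.14·217 + 41.11·600 + 29.88·648 + 48.45·240 = 65885.62.
Real GDP 2012 (at 2009 prices) = 47.14·368 + 41.11·819 + 29.88·969 + 48.45·362 = 97509.23.
Real growth = 97509.23/65885.62 − 1 = 0.4800.

48.00%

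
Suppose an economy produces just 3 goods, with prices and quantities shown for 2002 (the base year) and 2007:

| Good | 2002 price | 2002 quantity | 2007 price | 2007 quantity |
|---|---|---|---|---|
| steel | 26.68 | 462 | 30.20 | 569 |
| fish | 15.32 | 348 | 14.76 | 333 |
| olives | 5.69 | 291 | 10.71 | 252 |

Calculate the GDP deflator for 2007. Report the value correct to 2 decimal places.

114.19

Nominal GDP 2007 = 30.20·569 + 14.76·333 + 10.71·252 = 24797.80.
Real GDP 2007 (at 2002 prices) = 26.68·569 + 15.32·333 + 5.69·252 = 21716.36.
Deflator = Nominal/Real × 100 = 24797.80/21716.36 × 100 = 114.189.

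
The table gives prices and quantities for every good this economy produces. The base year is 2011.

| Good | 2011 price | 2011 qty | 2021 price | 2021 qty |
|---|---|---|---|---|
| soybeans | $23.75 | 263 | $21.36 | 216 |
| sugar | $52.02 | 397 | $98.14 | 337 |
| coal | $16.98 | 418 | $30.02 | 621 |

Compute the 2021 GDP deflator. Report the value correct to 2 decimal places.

169.64

Nominal GDP 2021 = 21.36·216 + 98.14·337 + 30.02·621 = 56329.36.
Real GDP 2021 (at 2011 prices) = 23.75·216 + 52.02·337 + 16.98·621 = 33205.32.
Deflator = Nominal/Real × 100 = 56329.36/33205.32 × 100 = 169.640.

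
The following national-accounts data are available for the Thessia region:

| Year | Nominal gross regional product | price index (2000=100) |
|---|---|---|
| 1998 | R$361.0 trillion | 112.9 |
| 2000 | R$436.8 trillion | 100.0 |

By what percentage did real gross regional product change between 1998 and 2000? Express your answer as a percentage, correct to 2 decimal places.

36.61%

Real gross regional product 1998 = 361.0 / 1.129 = 319.75.
Real gross regional product 2000 = 436.8 / 1.000 = 436.80.
Real growth = 436.80 / 319.75 − 1 = 0.3661.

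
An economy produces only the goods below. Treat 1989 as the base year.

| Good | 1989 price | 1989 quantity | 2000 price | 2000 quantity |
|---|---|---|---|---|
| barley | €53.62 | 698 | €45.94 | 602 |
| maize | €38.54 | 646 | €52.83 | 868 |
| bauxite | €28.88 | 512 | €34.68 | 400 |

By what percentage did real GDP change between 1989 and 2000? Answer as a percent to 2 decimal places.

Real GDP 1989 = Nominal GDP 1989 = 53.62·698 + 38.54·646 + 28.88·512 = 77110.16.
Real GDP 2000 (at 1989 prices) = 53.62·602 + 38.54·868 + 28.88·400 = 77283.96.
Real growth = 77283.96/77110.16 − 1 = 0.0023.

0.23%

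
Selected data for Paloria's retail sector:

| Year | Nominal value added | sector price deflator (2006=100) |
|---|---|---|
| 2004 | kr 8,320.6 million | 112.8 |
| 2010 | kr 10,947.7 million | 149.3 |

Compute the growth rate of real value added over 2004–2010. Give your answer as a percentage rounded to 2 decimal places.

-0.59%

Real value added 2004 = 8320.6 / 1.128 = 7376.42.
Real value added 2010 = 10947.7 / 1.493 = 7332.69.
Real growth = 7332.69 / 7376.42 − 1 = -0.0059.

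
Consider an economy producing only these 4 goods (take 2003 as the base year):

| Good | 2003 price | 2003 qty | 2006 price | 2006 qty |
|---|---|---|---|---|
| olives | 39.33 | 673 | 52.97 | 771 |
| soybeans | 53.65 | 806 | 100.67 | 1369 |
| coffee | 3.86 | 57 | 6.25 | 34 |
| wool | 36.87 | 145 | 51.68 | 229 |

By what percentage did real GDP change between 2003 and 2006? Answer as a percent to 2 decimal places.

49.24%

Real GDP 2003 = Nominal GDP 2003 = 39.33·673 + 53.65·806 + 3.86·57 + 36.87·145 = 75277.16.
Real GDP 2006 (at 2003 prices) = 39.33·771 + 53.65·1369 + 3.86·34 + 36.87·229 = 112344.75.
Real growth = 112344.75/75277.16 − 1 = 0.4924.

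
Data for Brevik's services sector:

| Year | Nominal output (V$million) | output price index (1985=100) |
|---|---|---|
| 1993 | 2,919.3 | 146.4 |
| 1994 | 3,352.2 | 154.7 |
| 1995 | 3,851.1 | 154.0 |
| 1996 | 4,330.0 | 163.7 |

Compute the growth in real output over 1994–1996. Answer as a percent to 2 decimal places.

Real output 1994 = 3352.2/1.547 = 2166.90.
Real output 1996 = 4330.0/1.637 = 2645.08.
Change = 2645.08/2166.90 − 1 = 0.2207.

22.07%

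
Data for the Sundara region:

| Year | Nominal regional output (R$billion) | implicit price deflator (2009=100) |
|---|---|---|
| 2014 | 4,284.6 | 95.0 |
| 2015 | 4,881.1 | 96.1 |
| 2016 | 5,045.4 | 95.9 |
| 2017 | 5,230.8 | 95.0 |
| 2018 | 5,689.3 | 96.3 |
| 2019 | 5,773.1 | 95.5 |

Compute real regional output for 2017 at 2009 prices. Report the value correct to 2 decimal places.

R$5,506.11 billion

Real regional output 2017 = 5230.8 / 0.950 = 5506.11.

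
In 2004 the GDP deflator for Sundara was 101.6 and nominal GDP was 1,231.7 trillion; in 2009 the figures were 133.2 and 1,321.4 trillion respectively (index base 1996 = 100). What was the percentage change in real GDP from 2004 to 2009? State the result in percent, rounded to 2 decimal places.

Deflate each year: 2004 → 1231.7/1.016 = 1212.30; 2009 → 1321.4/1.332 = 992.04.
So real GDP changed by 992.04/1212.30 − 1 = -0.1817, i.e. -18.17%.

-18.17%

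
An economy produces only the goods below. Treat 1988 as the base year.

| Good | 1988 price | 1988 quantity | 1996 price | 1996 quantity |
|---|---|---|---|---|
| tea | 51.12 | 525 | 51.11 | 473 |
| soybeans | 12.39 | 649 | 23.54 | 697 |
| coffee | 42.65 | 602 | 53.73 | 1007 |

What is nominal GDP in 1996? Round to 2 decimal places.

94688.52

Nominal GDP 1996 = Σ (p_1996 × q_1996) = 51.11·473 + 23.54·697 + 53.73·1007 = 94688.52.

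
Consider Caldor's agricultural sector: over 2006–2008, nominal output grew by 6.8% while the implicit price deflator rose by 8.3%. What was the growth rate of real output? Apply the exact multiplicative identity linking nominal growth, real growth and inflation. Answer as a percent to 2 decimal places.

-1.39%

(1 + g_nom) = (1 + g_real)(1 + π), so g_real = 1.0680 / 1.0830 − 1 = -0.01385.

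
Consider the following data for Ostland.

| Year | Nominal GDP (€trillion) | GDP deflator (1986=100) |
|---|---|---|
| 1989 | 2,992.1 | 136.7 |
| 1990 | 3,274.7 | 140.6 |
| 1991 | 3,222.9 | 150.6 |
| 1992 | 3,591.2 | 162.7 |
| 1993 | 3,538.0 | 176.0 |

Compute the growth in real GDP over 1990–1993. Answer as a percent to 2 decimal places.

Real GDP 1990 = 3274.7/1.406 = 2329.09.
Real GDP 1993 = 3538.0/1.760 = 2010.23.
Change = 2010.23/2329.09 − 1 = -0.1369.

-13.69%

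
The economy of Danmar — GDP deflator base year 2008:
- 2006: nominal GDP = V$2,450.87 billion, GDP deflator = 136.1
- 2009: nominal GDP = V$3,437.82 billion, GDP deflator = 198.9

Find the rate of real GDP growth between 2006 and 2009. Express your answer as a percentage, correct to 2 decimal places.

Deflate each year: 2006 → 2450.87/1.361 = 1800.79; 2009 → 3437.82/1.989 = 1728.42.
So real GDP changed by 1728.42/1800.79 − 1 = -0.0402, i.e. -4.02%.

-4.02%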